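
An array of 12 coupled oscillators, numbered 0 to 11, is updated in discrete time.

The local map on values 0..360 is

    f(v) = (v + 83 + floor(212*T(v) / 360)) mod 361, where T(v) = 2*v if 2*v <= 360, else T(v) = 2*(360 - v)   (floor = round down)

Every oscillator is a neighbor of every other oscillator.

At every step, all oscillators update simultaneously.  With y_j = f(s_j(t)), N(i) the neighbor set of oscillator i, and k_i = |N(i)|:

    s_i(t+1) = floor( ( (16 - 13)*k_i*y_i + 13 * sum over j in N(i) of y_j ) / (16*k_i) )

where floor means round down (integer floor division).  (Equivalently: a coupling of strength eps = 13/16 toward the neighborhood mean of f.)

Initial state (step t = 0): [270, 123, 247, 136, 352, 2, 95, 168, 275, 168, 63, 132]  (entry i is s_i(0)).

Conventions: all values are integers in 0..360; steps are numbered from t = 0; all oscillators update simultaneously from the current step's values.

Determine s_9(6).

Simulating step by step:
t=0: [270, 123, 247, 136, 352, 2, 95, 168, 275, 168, 63, 132]
t=1: [123, 152, 124, 114, 122, 122, 145, 122, 123, 122, 137, 113]
t=2: [277, 243, 277, 275, 277, 277, 241, 277, 277, 277, 239, 274]
t=3: [97, 98, 97, 97, 97, 97, 98, 97, 97, 97, 98, 97]
t=4: [294, 294, 294, 294, 294, 294, 294, 294, 294, 294, 294, 294]
t=5: [93, 93, 93, 93, 93, 93, 93, 93, 93, 93, 93, 93]
t=6: [285, 285, 285, 285, 285, 285, 285, 285, 285, 285, 285, 285]

Answer: s_9(6) = 285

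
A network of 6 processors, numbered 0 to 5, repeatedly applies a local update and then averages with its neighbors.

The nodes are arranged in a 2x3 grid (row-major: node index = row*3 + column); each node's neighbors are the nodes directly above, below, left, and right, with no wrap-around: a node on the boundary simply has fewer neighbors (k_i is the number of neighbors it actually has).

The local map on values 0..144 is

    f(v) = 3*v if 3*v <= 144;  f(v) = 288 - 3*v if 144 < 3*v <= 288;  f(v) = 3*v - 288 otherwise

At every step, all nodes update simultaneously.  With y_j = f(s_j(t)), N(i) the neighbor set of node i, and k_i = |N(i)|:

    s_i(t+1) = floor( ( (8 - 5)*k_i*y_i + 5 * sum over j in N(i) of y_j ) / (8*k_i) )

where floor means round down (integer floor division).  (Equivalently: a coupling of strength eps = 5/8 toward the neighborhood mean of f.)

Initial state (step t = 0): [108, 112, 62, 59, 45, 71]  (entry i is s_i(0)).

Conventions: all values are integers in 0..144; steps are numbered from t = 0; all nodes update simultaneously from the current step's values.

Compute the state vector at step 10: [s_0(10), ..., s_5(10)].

Answer: [97, 87, 80, 90, 81, 73]

Derivation:
t=0: [108, 112, 62, 59, 45, 71]
t=1: [63, 74, 76, 95, 99, 102]
t=2: [58, 59, 48, 34, 21, 28]
t=3: [109, 108, 114, 93, 85, 96]
t=4: [28, 39, 31, 25, 21, 27]
t=5: [91, 93, 96, 74, 80, 79]
t=6: [29, 16, 18, 44, 44, 34]
t=7: [88, 74, 67, 117, 108, 96]
t=8: [49, 55, 53, 42, 40, 38]
t=9: [130, 127, 122, 128, 120, 120]
t=10: [97, 87, 80, 90, 81, 73]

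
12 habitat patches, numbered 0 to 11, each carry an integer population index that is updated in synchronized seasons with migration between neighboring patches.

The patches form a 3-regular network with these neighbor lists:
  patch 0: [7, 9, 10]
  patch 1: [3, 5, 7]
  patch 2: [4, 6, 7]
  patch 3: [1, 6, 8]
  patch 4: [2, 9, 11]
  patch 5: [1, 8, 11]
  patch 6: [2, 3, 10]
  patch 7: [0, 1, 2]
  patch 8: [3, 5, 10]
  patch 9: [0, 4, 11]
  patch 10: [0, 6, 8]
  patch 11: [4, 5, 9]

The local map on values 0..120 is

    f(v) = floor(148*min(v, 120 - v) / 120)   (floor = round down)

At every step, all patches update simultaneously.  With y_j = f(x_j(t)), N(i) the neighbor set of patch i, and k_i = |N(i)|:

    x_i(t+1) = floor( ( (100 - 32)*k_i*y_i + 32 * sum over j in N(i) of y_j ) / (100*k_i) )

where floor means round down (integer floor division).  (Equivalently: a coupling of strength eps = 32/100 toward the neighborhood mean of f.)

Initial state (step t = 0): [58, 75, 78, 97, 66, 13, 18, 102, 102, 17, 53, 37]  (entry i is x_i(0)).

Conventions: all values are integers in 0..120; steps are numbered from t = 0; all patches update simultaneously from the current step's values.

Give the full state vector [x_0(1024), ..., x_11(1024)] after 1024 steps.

Simulating step by step:
t=0: [58, 75, 78, 97, 66, 13, 18, 102, 102, 17, 53, 37]
t=1: [59, 44, 46, 29, 57, 23, 30, 33, 26, 33, 56, 41]
t=2: [64, 47, 53, 36, 63, 33, 42, 46, 35, 47, 61, 48]
t=3: [66, 53, 63, 46, 66, 44, 53, 58, 45, 59, 66, 57]
t=4: [67, 63, 69, 57, 67, 56, 64, 69, 56, 70, 64, 68]
t=5: [64, 69, 63, 69, 64, 68, 68, 63, 69, 62, 68, 64]
t=6: [68, 63, 69, 62, 69, 64, 64, 69, 62, 70, 64, 68]
t=7: [64, 69, 62, 70, 62, 68, 68, 63, 70, 61, 68, 64]
t=8: [68, 62, 70, 61, 70, 64, 64, 69, 61, 71, 64, 69]
t=9: [63, 69, 61, 71, 61, 68, 68, 63, 71, 60, 68, 62]
t=10: [69, 62, 70, 60, 72, 64, 64, 69, 60, 73, 64, 70]
t=11: [62, 70, 61, 73, 59, 68, 68, 62, 72, 58, 68, 61]
t=12: [70, 61, 71, 58, 71, 64, 64, 70, 59, 71, 64, 71]
t=13: [61, 70, 61, 71, 60, 68, 68, 62, 71, 60, 68, 60]
t=14: [71, 62, 71, 60, 73, 64, 64, 70, 60, 73, 64, 72]
t=15: [60, 70, 60, 73, 57, 68, 68, 61, 72, 57, 68, 59]
t=16: [72, 62, 72, 58, 70, 64, 64, 71, 59, 70, 64, 70]
t=17: [60, 69, 60, 70, 60, 68, 68, 60, 71, 60, 68, 61]
t=18: [72, 63, 72, 61, 73, 64, 64, 72, 60, 73, 64, 71]
t=19: [59, 68, 59, 71, 57, 68, 68, 60, 72, 57, 68, 60]
t=20: [71, 64, 71, 60, 70, 64, 64, 72, 60, 70, 64, 72]
t=21: [60, 68, 60, 72, 60, 68, 68, 60, 72, 60, 68, 60]
t=22: [72, 64, 72, 60, 74, 64, 64, 72, 60, 74, 64, 72]
t=23: [59, 68, 59, 72, 56, 68, 68, 60, 72, 56, 68, 59]
t=24: [71, 64, 71, 60, 69, 64, 64, 72, 60, 69, 64, 70]
t=25: [61, 68, 61, 72, 61, 68, 68, 60, 72, 61, 68, 62]
t=26: [71, 64, 71, 60, 71, 64, 64, 72, 60, 71, 64, 70]
t=27: [60, 68, 60, 72, 60, 68, 68, 60, 72, 60, 68, 61]
t=28: [72, 64, 72, 60, 73, 64, 64, 72, 60, 73, 64, 71]
t=29: [59, 68, 59, 72, 57, 68, 68, 60, 72, 57, 68, 60]
t=30: [71, 64, 71, 60, 70, 64, 64, 72, 60, 70, 64, 72]

Answer: [71, 64, 71, 60, 69, 64, 64, 72, 60, 69, 64, 70]
Key observation: The state at step 20, [71, 64, 71, 60, 70, 64, 64, 72, 60, 70, 64, 72], reappears at step 30: the system is in a cycle of period 10 from step 20 on.  Therefore the state at step 1024 equals the state at step 20 + ((1024 - 20) mod 10) = 24, which is [71, 64, 71, 60, 69, 64, 64, 72, 60, 69, 64, 70].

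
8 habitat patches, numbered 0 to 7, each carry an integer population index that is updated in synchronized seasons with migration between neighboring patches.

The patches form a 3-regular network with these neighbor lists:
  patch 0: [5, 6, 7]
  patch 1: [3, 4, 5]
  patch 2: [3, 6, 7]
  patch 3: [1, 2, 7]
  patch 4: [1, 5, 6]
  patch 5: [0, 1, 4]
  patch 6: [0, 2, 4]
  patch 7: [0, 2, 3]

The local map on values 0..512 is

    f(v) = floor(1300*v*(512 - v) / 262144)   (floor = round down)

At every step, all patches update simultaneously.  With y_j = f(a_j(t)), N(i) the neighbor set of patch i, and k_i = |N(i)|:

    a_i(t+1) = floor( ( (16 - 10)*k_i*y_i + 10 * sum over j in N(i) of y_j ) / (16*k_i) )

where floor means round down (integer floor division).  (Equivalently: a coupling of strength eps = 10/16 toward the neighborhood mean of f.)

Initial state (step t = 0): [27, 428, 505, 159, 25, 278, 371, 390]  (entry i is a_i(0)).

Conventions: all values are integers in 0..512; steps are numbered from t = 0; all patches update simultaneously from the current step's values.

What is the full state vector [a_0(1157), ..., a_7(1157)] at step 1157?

Answer: [311, 311, 311, 311, 311, 311, 311, 311]
Key observation: The state at step 7, [311, 311, 311, 311, 311, 311, 311, 311], reappears at step 9: the system is in a cycle of period 2 from step 7 on.  Therefore the state at step 1157 equals the state at step 7 + ((1157 - 7) mod 2) = 7, which is [311, 311, 311, 311, 311, 311, 311, 311].

Derivation:
t=0: [27, 428, 505, 159, 25, 278, 371, 390]
t=1: [194, 204, 167, 193, 180, 183, 126, 162]
t=2: [285, 303, 279, 297, 288, 301, 274, 291]
t=3: [318, 315, 320, 317, 317, 316, 321, 318]
t=4: [305, 306, 304, 305, 306, 306, 304, 305]
t=5: [312, 312, 313, 312, 312, 312, 312, 313]
t=6: [308, 309, 308, 308, 309, 309, 308, 308]
t=7: [311, 311, 311, 311, 311, 311, 311, 311]
t=8: [309, 309, 309, 309, 309, 309, 309, 309]
t=9: [311, 311, 311, 311, 311, 311, 311, 311]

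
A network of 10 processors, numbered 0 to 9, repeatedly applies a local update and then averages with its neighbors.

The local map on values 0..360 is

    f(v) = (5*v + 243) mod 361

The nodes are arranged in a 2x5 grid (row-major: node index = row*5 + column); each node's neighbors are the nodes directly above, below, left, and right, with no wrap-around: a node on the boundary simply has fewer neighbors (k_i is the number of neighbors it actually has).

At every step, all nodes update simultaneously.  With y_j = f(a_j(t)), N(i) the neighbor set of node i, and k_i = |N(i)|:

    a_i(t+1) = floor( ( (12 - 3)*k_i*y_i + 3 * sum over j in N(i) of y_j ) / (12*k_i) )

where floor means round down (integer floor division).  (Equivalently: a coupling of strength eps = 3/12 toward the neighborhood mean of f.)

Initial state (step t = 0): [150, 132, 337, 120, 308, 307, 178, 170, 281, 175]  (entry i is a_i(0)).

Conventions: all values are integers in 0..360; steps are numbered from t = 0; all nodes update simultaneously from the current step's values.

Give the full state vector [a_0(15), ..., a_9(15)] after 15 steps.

Answer: [133, 130, 242, 124, 110, 158, 211, 230, 46, 47]

Derivation:
t=0: [150, 132, 337, 120, 308, 307, 178, 170, 281, 175]
t=1: [267, 172, 118, 146, 273, 290, 81, 38, 166, 94]
t=2: [134, 59, 111, 240, 198, 239, 243, 116, 319, 328]
t=3: [209, 156, 110, 291, 167, 291, 63, 86, 69, 81]
t=4: [223, 265, 125, 245, 334, 240, 220, 275, 241, 288]
t=5: [266, 149, 136, 39, 113, 336, 249, 164, 39, 193]
t=6: [144, 230, 207, 88, 89, 110, 93, 282, 103, 114]
t=7: [228, 297, 216, 288, 296, 126, 309, 204, 78, 113]
t=8: [279, 286, 238, 245, 249, 193, 309, 206, 246, 133]
t=9: [189, 245, 299, 53, 59, 161, 303, 202, 55, 148]
t=10: [122, 77, 248, 162, 183, 296, 278, 191, 165, 237]
t=11: [166, 230, 88, 286, 140, 249, 196, 134, 325, 311]
t=12: [307, 300, 302, 222, 238, 94, 150, 187, 111, 301]
t=13: [331, 300, 287, 263, 334, 339, 265, 125, 112, 281]
t=14: [123, 261, 222, 120, 120, 126, 141, 146, 99, 176]
t=15: [133, 130, 242, 124, 110, 158, 211, 230, 46, 47]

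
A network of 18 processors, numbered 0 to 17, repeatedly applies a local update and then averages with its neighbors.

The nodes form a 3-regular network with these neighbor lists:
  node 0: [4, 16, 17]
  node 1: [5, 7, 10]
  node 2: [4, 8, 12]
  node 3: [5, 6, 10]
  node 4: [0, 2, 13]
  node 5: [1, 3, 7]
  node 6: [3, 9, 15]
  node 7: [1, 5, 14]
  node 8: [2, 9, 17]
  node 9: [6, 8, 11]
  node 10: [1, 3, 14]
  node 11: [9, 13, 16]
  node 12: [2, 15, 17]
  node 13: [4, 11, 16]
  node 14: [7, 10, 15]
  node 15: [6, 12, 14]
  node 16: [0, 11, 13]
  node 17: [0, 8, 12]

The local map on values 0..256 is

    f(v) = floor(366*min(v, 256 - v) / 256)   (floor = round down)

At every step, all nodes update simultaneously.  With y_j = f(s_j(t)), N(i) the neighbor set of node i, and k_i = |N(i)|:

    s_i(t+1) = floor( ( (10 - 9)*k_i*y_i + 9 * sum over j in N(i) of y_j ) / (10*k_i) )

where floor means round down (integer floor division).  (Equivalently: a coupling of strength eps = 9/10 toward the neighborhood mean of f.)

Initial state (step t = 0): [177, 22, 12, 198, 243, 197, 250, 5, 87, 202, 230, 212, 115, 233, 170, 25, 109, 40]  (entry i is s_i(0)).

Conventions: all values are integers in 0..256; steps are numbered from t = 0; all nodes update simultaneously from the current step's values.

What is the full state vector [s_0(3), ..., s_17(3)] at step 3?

Simulating step by step:
t=0: [177, 22, 12, 198, 243, 197, 250, 5, 87, 202, 230, 212, 115, 233, 170, 25, 109, 40]
t=1: [80, 41, 93, 46, 50, 44, 59, 71, 57, 65, 74, 85, 49, 73, 35, 91, 77, 125]
t=2: [119, 86, 79, 81, 112, 73, 94, 61, 128, 95, 62, 103, 139, 101, 105, 74, 112, 97]
t=3: [154, 95, 164, 109, 143, 107, 119, 121, 133, 152, 124, 146, 123, 154, 99, 145, 154, 169]

Answer: [154, 95, 164, 109, 143, 107, 119, 121, 133, 152, 124, 146, 123, 154, 99, 145, 154, 169]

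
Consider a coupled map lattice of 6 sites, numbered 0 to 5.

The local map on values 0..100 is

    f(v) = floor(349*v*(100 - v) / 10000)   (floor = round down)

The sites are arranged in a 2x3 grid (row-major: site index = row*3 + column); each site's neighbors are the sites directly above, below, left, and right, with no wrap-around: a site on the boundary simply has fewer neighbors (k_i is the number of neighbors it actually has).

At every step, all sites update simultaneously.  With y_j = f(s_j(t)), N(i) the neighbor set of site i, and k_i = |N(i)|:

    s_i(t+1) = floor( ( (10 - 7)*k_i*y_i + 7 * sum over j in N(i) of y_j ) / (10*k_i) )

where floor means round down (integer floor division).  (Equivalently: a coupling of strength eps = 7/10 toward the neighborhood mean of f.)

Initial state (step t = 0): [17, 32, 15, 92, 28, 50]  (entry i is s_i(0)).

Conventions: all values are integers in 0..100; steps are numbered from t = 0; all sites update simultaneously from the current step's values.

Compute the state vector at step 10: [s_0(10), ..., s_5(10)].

Answer: [85, 85, 85, 85, 85, 85]

Derivation:
t=0: [17, 32, 15, 92, 28, 50]
t=1: [49, 60, 69, 49, 64, 66]
t=2: [85, 81, 78, 84, 81, 77]
t=3: [47, 52, 57, 47, 53, 57]
t=4: [86, 86, 85, 86, 86, 85]
t=5: [42, 42, 43, 42, 42, 43]
t=6: [85, 85, 85, 85, 85, 85]
t=7: [44, 44, 44, 44, 44, 44]
t=8: [85, 85, 85, 85, 85, 85]
t=9: [44, 44, 44, 44, 44, 44]
t=10: [85, 85, 85, 85, 85, 85]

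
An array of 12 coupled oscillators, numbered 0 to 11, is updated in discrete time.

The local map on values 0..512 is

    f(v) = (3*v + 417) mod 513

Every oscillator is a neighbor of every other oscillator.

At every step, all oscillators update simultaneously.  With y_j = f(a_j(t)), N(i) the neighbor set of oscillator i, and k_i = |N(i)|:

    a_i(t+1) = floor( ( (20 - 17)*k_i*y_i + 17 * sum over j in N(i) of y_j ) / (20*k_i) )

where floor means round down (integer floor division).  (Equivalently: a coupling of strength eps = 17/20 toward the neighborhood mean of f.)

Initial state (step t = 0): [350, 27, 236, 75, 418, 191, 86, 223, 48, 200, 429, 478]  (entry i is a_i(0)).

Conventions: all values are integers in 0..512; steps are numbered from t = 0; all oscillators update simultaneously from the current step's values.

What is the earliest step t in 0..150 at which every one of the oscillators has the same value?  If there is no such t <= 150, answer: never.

Answer: 4
Key observation: Synchronization is absorbing here: once all oscillators are equal they stay equal, and step 4 is the first all-equal step.

Derivation:
t=0: [350, 27, 236, 75, 418, 191, 86, 223, 48, 200, 429, 478]  (not all equal)
t=1: [265, 270, 241, 243, 243, 268, 245, 238, 237, 270, 245, 256]  (not all equal)
t=2: [149, 150, 143, 144, 144, 149, 144, 143, 143, 150, 144, 147]  (not all equal)
t=3: [342, 342, 340, 341, 341, 342, 341, 340, 340, 342, 341, 341]  (not all equal)
t=4: [414, 414, 414, 414, 414, 414, 414, 414, 414, 414, 414, 414]  (all equal)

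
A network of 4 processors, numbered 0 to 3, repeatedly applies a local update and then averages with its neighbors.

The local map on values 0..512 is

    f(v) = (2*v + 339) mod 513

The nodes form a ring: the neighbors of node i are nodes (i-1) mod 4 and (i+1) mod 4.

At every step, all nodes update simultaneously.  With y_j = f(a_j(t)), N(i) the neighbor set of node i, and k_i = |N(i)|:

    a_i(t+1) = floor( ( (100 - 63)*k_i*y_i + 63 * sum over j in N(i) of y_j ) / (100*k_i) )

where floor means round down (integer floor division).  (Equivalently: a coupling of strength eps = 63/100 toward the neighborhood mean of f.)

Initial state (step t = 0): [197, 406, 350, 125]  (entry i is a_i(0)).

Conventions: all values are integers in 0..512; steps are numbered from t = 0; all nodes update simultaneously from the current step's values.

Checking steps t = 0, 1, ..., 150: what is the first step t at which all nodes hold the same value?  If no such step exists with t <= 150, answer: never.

Simulating step by step:
t=0: [197, 406, 350, 125]  (not all equal)
t=1: [144, 119, 68, 101]  (not all equal)
t=2: [71, 209, 204, 195]  (not all equal)
t=3: [322, 315, 231, 305]  (not all equal)
t=4: [454, 407, 387, 400]  (not all equal)
t=5: [157, 144, 107, 138]  (not all equal)
t=6: [119, 98, 82, 94]  (not all equal)
t=7: [35, 186, 197, 183]  (not all equal)
t=8: [274, 271, 204, 269]  (not all equal)
t=9: [368, 327, 317, 326]  (not all equal)
t=10: [319, 337, 471, 337]  (not all equal)
t=11: [486, 411, 409, 411]  (not all equal)
t=12: [190, 180, 133, 180]  (not all equal)
t=13: [193, 162, 151, 162]  (not all equal)
t=14: [172, 162, 141, 162]  (not all equal)
t=15: [157, 143, 134, 143]  (not all equal)
t=16: [122, 115, 105, 115]  (not all equal)
t=17: [61, 54, 48, 54]  (not all equal)
t=18: [452, 447, 442, 447]  (not all equal)
t=19: [210, 207, 203, 207]  (not all equal)
t=20: [242, 239, 237, 239]  (not all equal)
t=21: [306, 304, 302, 304]  (not all equal)
t=22: [435, 434, 432, 434]  (not all equal)
t=23: [181, 180, 179, 180]  (not all equal)
t=24: [186, 186, 185, 186]  (not all equal)
t=25: [198, 197, 197, 197]  (not all equal)
t=26: [220, 220, 220, 220]  (all equal)

Answer: 26
Key observation: Synchronization is absorbing here: once all nodes are equal they stay equal, and step 26 is the first all-equal step.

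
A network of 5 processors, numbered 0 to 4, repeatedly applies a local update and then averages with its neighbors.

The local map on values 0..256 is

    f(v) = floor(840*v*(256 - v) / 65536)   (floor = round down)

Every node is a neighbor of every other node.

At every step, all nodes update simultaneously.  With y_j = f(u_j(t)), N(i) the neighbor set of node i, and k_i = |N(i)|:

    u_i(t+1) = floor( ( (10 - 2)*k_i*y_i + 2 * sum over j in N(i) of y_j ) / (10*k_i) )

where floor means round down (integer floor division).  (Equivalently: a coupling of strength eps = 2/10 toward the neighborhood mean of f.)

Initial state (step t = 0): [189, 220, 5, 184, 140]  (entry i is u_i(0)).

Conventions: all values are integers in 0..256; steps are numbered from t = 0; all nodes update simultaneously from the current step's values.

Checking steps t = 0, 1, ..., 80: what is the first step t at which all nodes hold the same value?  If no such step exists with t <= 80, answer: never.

Answer: 18
Key observation: Synchronization is absorbing here: once all nodes are equal they stay equal, and step 18 is the first all-equal step.

Derivation:
t=0: [189, 220, 5, 184, 140]  (not all equal)
t=1: [154, 108, 44, 159, 188]  (not all equal)
t=2: [194, 197, 133, 191, 166]  (not all equal)
t=3: [158, 154, 199, 162, 186]  (not all equal)
t=4: [193, 196, 154, 191, 169]  (not all equal)
t=5: [158, 155, 193, 161, 183]  (not all equal)
t=6: [194, 196, 162, 193, 174]  (not all equal)
t=7: [157, 154, 188, 158, 178]  (not all equal)
t=8: [196, 197, 169, 195, 179]  (not all equal)
t=9: [153, 151, 181, 154, 172]  (not all equal)
t=10: [198, 200, 177, 198, 186]  (not all equal)
t=11: [149, 146, 173, 149, 163]  (not all equal)
t=12: [202, 203, 187, 202, 195]  (not all equal)
t=13: [140, 139, 160, 140, 150]  (not all equal)
t=14: [207, 207, 198, 207, 203]  (not all equal)
t=15: [131, 131, 143, 131, 136]  (not all equal)
t=16: [208, 208, 207, 208, 208]  (not all equal)
t=17: [127, 127, 129, 127, 127]  (not all equal)
t=18: [209, 209, 209, 209, 209]  (all equal)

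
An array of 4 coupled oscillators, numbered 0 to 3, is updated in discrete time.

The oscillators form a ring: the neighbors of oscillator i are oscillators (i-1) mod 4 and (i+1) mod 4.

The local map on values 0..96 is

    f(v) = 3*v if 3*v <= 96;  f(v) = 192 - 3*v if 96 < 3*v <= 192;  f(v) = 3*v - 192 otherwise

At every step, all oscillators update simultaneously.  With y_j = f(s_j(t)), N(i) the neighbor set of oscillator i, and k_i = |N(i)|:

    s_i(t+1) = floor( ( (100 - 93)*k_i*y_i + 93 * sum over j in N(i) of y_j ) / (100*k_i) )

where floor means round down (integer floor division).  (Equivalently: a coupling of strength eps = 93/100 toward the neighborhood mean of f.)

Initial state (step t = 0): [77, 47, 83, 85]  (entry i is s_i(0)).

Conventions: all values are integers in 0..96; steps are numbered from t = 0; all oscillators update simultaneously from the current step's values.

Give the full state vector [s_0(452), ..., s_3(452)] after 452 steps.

Simulating step by step:
t=0: [77, 47, 83, 85]
t=1: [55, 48, 57, 49]
t=2: [45, 25, 44, 25]
t=3: [73, 59, 73, 59]
t=4: [15, 26, 15, 26]
t=5: [75, 47, 75, 47]
t=6: [49, 34, 49, 34]
t=7: [86, 48, 86, 48]
t=8: [49, 64, 49, 64]
t=9: [3, 41, 3, 41]
t=10: [64, 13, 64, 13]
t=11: [36, 2, 36, 2]
t=12: [11, 78, 11, 78]
t=13: [41, 33, 41, 33]
t=14: [91, 70, 91, 70]
t=15: [22, 76, 22, 76]
t=16: [38, 63, 38, 63]
t=17: [8, 72, 8, 72]
t=18: [24, 24, 24, 24]
t=19: [72, 72, 72, 72]
t=20: [24, 24, 24, 24]

Answer: [24, 24, 24, 24]
Key observation: The state at step 18, [24, 24, 24, 24], reappears at step 20: the system is in a cycle of period 2 from step 18 on.  Therefore the state at step 452 equals the state at step 18 + ((452 - 18) mod 2) = 18, which is [24, 24, 24, 24].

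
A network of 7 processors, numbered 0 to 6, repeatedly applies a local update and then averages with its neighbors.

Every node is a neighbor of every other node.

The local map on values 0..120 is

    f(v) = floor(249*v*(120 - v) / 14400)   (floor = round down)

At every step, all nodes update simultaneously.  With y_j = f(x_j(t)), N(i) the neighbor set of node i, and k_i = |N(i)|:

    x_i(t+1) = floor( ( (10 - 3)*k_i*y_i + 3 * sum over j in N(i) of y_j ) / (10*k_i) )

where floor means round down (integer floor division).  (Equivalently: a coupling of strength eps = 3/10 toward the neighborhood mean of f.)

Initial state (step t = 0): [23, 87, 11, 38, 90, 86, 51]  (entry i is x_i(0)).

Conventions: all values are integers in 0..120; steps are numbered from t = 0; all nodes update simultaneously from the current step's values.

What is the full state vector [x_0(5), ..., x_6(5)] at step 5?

Answer: [62, 62, 62, 62, 62, 62, 62]

Derivation:
t=0: [23, 87, 11, 38, 90, 86, 51]
t=1: [40, 47, 28, 50, 45, 48, 54]
t=2: [55, 58, 48, 58, 57, 58, 59]
t=3: [61, 61, 59, 61, 61, 61, 61]
t=4: [62, 62, 62, 62, 62, 62, 62]
t=5: [62, 62, 62, 62, 62, 62, 62]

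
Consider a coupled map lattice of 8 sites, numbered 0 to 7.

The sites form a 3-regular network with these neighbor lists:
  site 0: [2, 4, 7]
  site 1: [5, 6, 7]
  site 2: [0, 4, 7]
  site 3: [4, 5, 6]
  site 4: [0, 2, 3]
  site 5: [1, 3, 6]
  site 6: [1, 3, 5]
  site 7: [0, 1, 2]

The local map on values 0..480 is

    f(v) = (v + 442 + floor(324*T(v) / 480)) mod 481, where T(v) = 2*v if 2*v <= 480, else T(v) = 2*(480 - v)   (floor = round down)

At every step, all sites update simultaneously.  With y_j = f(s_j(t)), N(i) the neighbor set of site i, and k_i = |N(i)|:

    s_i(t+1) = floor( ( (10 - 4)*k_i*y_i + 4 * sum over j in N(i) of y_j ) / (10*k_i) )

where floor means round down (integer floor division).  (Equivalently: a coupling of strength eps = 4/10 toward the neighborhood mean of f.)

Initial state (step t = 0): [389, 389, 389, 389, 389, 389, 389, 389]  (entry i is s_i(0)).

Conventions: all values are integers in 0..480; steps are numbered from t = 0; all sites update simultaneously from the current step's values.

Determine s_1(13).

Answer: s_1(13) = 451

Derivation:
t=0: [389, 389, 389, 389, 389, 389, 389, 389]
t=1: [472, 472, 472, 472, 472, 472, 472, 472]
t=2: [443, 443, 443, 443, 443, 443, 443, 443]
t=3: [453, 453, 453, 453, 453, 453, 453, 453]
t=4: [450, 450, 450, 450, 450, 450, 450, 450]
t=5: [451, 451, 451, 451, 451, 451, 451, 451]
t=6: [451, 451, 451, 451, 451, 451, 451, 451]
t=7: [451, 451, 451, 451, 451, 451, 451, 451]
t=8: [451, 451, 451, 451, 451, 451, 451, 451]
t=9: [451, 451, 451, 451, 451, 451, 451, 451]
t=10: [451, 451, 451, 451, 451, 451, 451, 451]
t=11: [451, 451, 451, 451, 451, 451, 451, 451]
t=12: [451, 451, 451, 451, 451, 451, 451, 451]
t=13: [451, 451, 451, 451, 451, 451, 451, 451]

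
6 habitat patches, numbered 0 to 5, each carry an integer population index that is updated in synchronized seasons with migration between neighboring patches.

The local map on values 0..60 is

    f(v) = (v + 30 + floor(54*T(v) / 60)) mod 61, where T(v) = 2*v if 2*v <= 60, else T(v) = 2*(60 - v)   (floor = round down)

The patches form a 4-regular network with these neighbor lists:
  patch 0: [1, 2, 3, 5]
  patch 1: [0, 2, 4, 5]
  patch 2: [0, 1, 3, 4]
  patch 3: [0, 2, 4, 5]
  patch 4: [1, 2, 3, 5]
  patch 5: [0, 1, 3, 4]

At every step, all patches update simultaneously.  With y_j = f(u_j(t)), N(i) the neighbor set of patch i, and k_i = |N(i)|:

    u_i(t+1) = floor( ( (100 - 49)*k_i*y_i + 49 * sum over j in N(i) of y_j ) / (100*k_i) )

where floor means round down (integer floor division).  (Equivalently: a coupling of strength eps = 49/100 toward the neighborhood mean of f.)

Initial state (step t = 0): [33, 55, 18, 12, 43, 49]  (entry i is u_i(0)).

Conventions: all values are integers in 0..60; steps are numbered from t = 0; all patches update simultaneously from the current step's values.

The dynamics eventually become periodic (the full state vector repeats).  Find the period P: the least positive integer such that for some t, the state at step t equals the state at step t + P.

Answer: 2
Key observation: The state at step 7, [42, 42, 42, 42, 42, 42], reappears at step 9 — and no state repeats earlier — so the cycle the system enters has period 2.

Derivation:
t=0: [33, 55, 18, 12, 43, 49]
t=1: [36, 34, 25, 19, 32, 34]
t=2: [43, 47, 40, 34, 45, 45]
t=3: [42, 40, 43, 45, 42, 41]
t=4: [43, 44, 42, 41, 43, 43]
t=5: [42, 41, 42, 43, 42, 42]
t=6: [43, 43, 43, 42, 43, 43]
t=7: [42, 42, 42, 42, 42, 42]
t=8: [43, 43, 43, 43, 43, 43]
t=9: [42, 42, 42, 42, 42, 42]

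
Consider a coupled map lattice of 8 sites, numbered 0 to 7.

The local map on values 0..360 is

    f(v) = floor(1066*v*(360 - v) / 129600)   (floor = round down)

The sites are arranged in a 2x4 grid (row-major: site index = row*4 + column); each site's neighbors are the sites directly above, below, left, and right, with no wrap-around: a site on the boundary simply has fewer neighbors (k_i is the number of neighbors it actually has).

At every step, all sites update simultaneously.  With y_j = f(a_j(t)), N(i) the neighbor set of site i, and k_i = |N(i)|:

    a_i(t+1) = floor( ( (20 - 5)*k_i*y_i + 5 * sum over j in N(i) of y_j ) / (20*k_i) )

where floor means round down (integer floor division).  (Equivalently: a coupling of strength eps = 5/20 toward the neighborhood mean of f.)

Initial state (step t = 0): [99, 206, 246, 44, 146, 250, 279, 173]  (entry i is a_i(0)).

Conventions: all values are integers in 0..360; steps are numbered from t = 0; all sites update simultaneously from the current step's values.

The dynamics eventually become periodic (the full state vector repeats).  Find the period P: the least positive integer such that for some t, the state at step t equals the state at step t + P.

Simulating step by step:
t=0: [99, 206, 246, 44, 146, 250, 279, 173]
t=1: [223, 250, 219, 147, 246, 227, 198, 236]
t=2: [245, 232, 251, 254, 234, 245, 259, 245]
t=3: [234, 240, 225, 222, 239, 231, 218, 227]
t=4: [240, 238, 248, 250, 238, 244, 252, 249]
t=5: [236, 236, 228, 226, 237, 232, 224, 226]
t=6: [239, 240, 246, 248, 239, 243, 249, 249]
t=7: [236, 235, 230, 228, 236, 233, 227, 227]
t=8: [240, 241, 245, 246, 240, 243, 247, 247]
t=9: [235, 234, 231, 230, 235, 233, 229, 229]
t=10: [241, 242, 244, 245, 241, 243, 245, 245]
t=11: [234, 233, 232, 231, 234, 233, 231, 231]
t=12: [242, 243, 244, 244, 242, 243, 244, 245]
t=13: [233, 233, 232, 231, 233, 233, 232, 231]
t=14: [243, 243, 244, 244, 243, 243, 244, 244]
t=15: [233, 232, 232, 232, 233, 232, 232, 232]
t=16: [243, 243, 244, 244, 243, 243, 244, 244]

Answer: 2
Key observation: The state at step 14, [243, 243, 244, 244, 243, 243, 244, 244], reappears at step 16 — and no state repeats earlier — so the cycle the system enters has period 2.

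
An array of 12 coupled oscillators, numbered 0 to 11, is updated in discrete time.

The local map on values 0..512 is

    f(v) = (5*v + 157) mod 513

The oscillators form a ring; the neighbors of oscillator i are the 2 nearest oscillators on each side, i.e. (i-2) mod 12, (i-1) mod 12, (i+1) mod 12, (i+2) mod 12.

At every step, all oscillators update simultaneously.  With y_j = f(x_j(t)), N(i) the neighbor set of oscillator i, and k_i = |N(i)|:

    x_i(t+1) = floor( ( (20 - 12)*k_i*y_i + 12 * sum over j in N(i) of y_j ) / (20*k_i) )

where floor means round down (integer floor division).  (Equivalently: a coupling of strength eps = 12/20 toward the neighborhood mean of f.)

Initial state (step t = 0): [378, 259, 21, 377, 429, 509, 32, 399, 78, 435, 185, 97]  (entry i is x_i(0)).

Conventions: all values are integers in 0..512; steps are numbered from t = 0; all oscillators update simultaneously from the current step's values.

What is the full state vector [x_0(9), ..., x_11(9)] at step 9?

Simulating step by step:
t=0: [378, 259, 21, 377, 429, 509, 32, 399, 78, 435, 185, 97]
t=1: [334, 380, 357, 362, 282, 230, 204, 155, 126, 159, 165, 242]
t=2: [297, 221, 273, 278, 200, 266, 210, 339, 331, 401, 388, 316]
t=3: [187, 215, 270, 201, 224, 279, 249, 278, 206, 168, 120, 153]
t=4: [227, 246, 291, 197, 251, 120, 215, 158, 231, 316, 265, 313]
t=5: [267, 240, 198, 206, 250, 268, 284, 313, 308, 283, 322, 265]
t=6: [356, 313, 249, 260, 271, 302, 194, 178, 135, 166, 258, 341]
t=7: [354, 302, 375, 348, 349, 207, 183, 161, 280, 352, 395, 350]
t=8: [315, 292, 382, 315, 304, 248, 167, 270, 150, 288, 204, 293]
t=9: [126, 103, 96, 167, 213, 342, 399, 387, 332, 189, 169, 105]

Answer: [126, 103, 96, 167, 213, 342, 399, 387, 332, 189, 169, 105]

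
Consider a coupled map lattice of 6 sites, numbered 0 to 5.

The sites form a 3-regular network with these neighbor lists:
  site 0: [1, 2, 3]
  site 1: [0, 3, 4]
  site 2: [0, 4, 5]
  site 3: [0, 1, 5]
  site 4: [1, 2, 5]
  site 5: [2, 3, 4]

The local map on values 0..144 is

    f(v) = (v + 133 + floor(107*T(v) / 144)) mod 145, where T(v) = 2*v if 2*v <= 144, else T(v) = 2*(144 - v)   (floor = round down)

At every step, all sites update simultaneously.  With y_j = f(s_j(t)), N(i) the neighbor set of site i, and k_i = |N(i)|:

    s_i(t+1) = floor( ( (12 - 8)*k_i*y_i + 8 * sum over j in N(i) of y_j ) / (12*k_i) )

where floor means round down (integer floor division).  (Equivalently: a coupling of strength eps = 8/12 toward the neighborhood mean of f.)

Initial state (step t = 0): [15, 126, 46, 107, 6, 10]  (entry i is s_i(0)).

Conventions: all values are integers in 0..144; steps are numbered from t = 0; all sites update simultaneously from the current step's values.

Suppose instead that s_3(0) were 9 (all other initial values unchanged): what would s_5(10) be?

Answer: s_5(10) = 15
Key observation: This trace re-runs the system from the modified initial state.

Derivation:
t=0: [15, 126, 46, 9, 6, 10]
t=1: [64, 54, 42, 42, 57, 29]
t=2: [68, 90, 73, 71, 103, 89]
t=3: [15, 12, 13, 14, 12, 14]
t=4: [21, 19, 20, 21, 18, 20]
t=5: [38, 36, 36, 38, 34, 36]
t=6: [79, 78, 77, 79, 75, 77]
t=7: [18, 18, 19, 18, 19, 19]
t=8: [32, 32, 34, 32, 34, 34]
t=9: [68, 68, 70, 68, 70, 70]
t=10: [13, 13, 15, 13, 15, 15]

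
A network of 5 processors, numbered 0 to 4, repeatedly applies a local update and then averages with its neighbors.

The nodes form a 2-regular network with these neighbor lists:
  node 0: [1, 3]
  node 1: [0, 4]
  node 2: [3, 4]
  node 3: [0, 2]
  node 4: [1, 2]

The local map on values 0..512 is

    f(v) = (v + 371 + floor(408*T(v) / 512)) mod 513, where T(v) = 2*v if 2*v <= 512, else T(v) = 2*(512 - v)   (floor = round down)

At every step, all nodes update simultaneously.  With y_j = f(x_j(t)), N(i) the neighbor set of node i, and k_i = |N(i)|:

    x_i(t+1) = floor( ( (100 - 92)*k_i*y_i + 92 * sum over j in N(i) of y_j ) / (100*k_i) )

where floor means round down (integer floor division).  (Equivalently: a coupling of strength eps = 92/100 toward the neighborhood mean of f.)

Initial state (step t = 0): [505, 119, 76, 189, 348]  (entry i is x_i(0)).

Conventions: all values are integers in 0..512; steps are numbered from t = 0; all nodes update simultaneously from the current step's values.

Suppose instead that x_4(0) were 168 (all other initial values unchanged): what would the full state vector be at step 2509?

Simulating step by step:
t=0: [505, 119, 76, 189, 168]
t=1: [266, 320, 299, 225, 125]
t=2: [425, 123, 326, 264, 465]
t=3: [116, 390, 222, 414, 333]
t=4: [412, 327, 450, 306, 440]
t=5: [480, 425, 448, 423, 440]
t=6: [418, 402, 416, 400, 414]
t=7: [434, 427, 431, 426, 430]
t=8: [420, 417, 419, 417, 418]
t=9: [425, 424, 425, 424, 425]
t=10: [421, 421, 421, 421, 421]
t=11: [424, 424, 424, 424, 424]
t=12: [422, 422, 422, 422, 422]
t=13: [423, 423, 423, 423, 423]
t=14: [422, 422, 422, 422, 422]

Answer: [423, 423, 423, 423, 423]
Key observation: The state at step 12, [422, 422, 422, 422, 422], reappears at step 14: the system is in a cycle of period 2 from step 12 on.  Therefore the state at step 2509 equals the state at step 12 + ((2509 - 12) mod 2) = 13, which is [423, 423, 423, 423, 423].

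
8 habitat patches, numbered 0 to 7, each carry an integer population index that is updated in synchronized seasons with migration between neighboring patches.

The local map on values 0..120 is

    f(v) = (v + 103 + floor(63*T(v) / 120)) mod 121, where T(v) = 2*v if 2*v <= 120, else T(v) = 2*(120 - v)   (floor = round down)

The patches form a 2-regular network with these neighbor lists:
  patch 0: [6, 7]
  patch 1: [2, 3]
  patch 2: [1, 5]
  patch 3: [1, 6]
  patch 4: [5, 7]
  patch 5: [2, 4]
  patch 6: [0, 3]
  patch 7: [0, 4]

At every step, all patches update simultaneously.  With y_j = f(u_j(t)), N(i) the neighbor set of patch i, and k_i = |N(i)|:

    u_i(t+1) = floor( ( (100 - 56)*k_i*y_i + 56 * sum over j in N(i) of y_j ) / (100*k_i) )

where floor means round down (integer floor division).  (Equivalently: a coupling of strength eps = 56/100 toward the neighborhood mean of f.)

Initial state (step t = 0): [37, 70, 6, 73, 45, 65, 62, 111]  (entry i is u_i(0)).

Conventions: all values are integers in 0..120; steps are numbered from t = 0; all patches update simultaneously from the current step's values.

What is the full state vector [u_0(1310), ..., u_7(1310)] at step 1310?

Answer: [102, 102, 102, 102, 102, 102, 102, 102]
Key observation: The state at step 3, [102, 102, 102, 102, 102, 102, 102, 102], reappears at step 4: the system is in a cycle of period 1 from step 3 on.  Therefore the state at step 1310 equals the state at step 3 + ((1310 - 3) mod 1) = 3, which is [102, 102, 102, 102, 102, 102, 102, 102].

Derivation:
t=0: [37, 70, 6, 73, 45, 65, 62, 111]
t=1: [82, 107, 108, 104, 90, 98, 90, 81]
t=2: [103, 102, 102, 102, 103, 102, 102, 103]
t=3: [102, 102, 102, 102, 102, 102, 102, 102]
t=4: [102, 102, 102, 102, 102, 102, 102, 102]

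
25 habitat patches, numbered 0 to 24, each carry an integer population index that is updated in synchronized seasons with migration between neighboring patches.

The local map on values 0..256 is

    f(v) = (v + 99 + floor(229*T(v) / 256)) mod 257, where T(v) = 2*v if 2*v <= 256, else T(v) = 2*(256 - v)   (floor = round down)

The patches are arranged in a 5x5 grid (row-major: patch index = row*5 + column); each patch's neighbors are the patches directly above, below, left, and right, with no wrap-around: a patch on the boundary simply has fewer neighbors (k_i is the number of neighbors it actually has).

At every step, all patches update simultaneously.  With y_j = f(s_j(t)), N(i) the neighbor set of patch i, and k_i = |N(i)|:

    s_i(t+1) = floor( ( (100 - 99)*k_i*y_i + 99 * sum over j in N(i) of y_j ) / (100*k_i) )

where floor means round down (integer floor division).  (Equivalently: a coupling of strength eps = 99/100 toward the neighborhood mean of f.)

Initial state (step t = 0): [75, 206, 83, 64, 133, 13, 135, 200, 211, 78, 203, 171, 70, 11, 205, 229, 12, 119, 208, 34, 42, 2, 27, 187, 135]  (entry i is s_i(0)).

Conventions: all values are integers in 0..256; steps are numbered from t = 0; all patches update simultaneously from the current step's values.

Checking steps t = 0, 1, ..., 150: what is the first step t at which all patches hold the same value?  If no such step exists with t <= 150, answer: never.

Simulating step by step:
t=0: [75, 206, 83, 64, 133, 13, 135, 200, 211, 78, 203, 171, 70, 11, 205, 229, 12, 119, 208, 34, 42, 2, 27, 187, 135]  (not all equal)
t=1: [135, 105, 99, 132, 41, 127, 145, 109, 87, 154, 139, 125, 151, 110, 127, 161, 140, 120, 161, 155, 112, 173, 143, 167, 172]  (not all equal)
t=2: [165, 165, 157, 138, 186, 189, 166, 141, 165, 164, 186, 186, 165, 157, 167, 177, 175, 181, 167, 177, 167, 176, 169, 174, 172]  (not all equal)
t=3: [159, 171, 182, 166, 180, 163, 165, 170, 181, 163, 154, 162, 168, 168, 168, 160, 157, 165, 163, 166, 160, 164, 160, 165, 161]  (not all equal)
t=4: [168, 166, 166, 156, 169, 173, 168, 162, 167, 160, 172, 172, 168, 165, 168, 175, 171, 171, 168, 169, 171, 173, 169, 171, 169]  (not all equal)
t=5: [166, 167, 172, 167, 174, 165, 167, 167, 172, 167, 162, 165, 167, 167, 169, 164, 163, 166, 166, 166, 162, 165, 164, 166, 165]  (not all equal)
t=6: [168, 167, 167, 163, 167, 169, 168, 166, 167, 164, 169, 169, 168, 166, 168, 171, 169, 169, 168, 168, 169, 170, 169, 169, 169]  (not all equal)
t=7: [167, 167, 169, 168, 170, 166, 167, 167, 169, 167, 165, 166, 167, 167, 168, 165, 165, 166, 167, 166, 165, 165, 165, 166, 166]  (not all equal)
t=8: [168, 167, 167, 165, 167, 168, 168, 167, 167, 166, 169, 168, 168, 167, 168, 169, 169, 168, 168, 168, 169, 169, 169, 168, 169]  (not all equal)
t=9: [167, 167, 168, 168, 168, 166, 167, 167, 168, 167, 166, 166, 167, 167, 167, 166, 166, 166, 167, 166, 166, 166, 166, 166, 166]  (not all equal)
t=10: [168, 167, 167, 167, 167, 168, 168, 167, 167, 167, 169, 168, 168, 167, 168, 169, 169, 168, 168, 168, 169, 169, 169, 168, 169]  (not all equal)
t=11: [167, 167, 168, 168, 168, 166, 167, 167, 168, 167, 166, 166, 167, 167, 167, 166, 166, 166, 167, 166, 166, 166, 166, 166, 166]  (not all equal)

Answer: never
Key observation: The state at step 9 reappears at step 11 — the system is in a cycle of period 2 from step 9 on.  No step 0..11 is synchronized, and the cycle repeats forever, so no step up to 150 (or ever) has all patches equal.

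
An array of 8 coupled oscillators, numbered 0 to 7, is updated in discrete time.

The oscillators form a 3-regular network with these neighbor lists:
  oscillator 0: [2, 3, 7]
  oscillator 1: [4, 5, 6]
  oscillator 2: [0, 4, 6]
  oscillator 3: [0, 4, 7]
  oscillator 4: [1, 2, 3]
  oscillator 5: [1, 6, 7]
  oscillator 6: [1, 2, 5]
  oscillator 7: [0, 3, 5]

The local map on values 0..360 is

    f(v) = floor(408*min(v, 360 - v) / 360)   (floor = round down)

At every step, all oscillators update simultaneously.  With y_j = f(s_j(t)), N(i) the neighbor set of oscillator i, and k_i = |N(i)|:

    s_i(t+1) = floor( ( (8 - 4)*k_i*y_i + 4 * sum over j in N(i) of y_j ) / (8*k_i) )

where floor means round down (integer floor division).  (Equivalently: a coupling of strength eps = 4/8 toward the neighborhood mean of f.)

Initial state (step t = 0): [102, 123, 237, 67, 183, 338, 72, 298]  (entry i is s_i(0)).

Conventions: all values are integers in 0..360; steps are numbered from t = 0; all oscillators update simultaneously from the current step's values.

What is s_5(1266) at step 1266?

Answer: s_5(1266) = 182
Key observation: The state at step 17, [199, 199, 199, 199, 199, 199, 199, 199], reappears at step 23: the system is in a cycle of period 6 from step 17 on.  Therefore the state at step 1266 equals the state at step 17 + ((1266 - 17) mod 6) = 18, which is [182, 182, 182, 182, 182, 182, 182, 182].

Derivation:
t=0: [102, 123, 237, 67, 183, 338, 72, 298]
t=1: [104, 120, 135, 101, 158, 60, 90, 70]
t=2: [116, 126, 142, 119, 156, 86, 110, 89]
t=3: [131, 137, 151, 134, 160, 109, 128, 110]
t=4: [148, 152, 164, 151, 170, 132, 147, 132]
t=5: [167, 170, 180, 170, 184, 155, 167, 155]
t=6: [189, 189, 198, 189, 197, 180, 189, 180]
t=7: [193, 193, 186, 193, 186, 200, 193, 200]
t=8: [189, 189, 194, 189, 194, 183, 189, 183]
t=9: [193, 193, 189, 193, 189, 197, 193, 197]
t=10: [188, 188, 191, 188, 191, 185, 188, 185]
t=11: [194, 194, 192, 194, 192, 196, 194, 196]
t=12: [187, 187, 189, 187, 189, 186, 187, 186]
t=13: [195, 195, 194, 195, 194, 196, 195, 196]
t=14: [186, 186, 187, 186, 187, 185, 186, 185]
t=15: [197, 197, 196, 197, 196, 197, 197, 197]
t=16: [184, 184, 184, 184, 184, 184, 184, 184]
t=17: [199, 199, 199, 199, 199, 199, 199, 199]
t=18: [182, 182, 182, 182, 182, 182, 182, 182]
t=19: [201, 201, 201, 201, 201, 201, 201, 201]
t=20: [180, 180, 180, 180, 180, 180, 180, 180]
t=21: [204, 204, 204, 204, 204, 204, 204, 204]
t=22: [176, 176, 176, 176, 176, 176, 176, 176]
t=23: [199, 199, 199, 199, 199, 199, 199, 199]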